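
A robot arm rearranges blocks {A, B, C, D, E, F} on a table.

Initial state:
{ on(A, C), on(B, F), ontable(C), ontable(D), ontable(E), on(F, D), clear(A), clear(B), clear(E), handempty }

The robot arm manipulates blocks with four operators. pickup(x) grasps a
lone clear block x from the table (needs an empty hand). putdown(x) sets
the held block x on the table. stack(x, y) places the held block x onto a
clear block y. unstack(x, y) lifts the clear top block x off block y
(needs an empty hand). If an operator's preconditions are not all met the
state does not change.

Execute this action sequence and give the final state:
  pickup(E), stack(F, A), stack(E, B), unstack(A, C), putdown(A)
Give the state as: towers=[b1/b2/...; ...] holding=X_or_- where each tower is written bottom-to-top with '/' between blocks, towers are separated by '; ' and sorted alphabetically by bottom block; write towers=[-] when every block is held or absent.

towers=[A; C; D/F/B/E] holding=-

step 1 (pickup(E)): towers=[C/A; D/F/B] holding=E
step 2 (stack(F, A)) [no-op]: towers=[C/A; D/F/B] holding=E
step 3 (stack(E, B)): towers=[C/A; D/F/B/E] holding=-
step 4 (unstack(A, C)): towers=[C; D/F/B/E] holding=A
step 5 (putdown(A)): towers=[A; C; D/F/B/E] holding=-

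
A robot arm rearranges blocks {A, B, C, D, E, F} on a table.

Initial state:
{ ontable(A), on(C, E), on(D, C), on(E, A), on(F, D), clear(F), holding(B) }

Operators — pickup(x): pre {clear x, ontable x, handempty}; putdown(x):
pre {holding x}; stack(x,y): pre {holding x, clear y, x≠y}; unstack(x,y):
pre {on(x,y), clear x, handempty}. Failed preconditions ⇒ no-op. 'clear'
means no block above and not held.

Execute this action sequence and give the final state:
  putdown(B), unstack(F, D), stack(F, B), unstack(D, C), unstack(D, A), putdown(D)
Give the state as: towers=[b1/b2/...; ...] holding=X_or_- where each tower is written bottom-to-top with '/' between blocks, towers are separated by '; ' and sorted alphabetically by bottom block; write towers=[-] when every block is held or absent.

towers=[A/E/C; B/F; D] holding=-

step 1 (putdown(B)): towers=[A/E/C/D/F; B] holding=-
step 2 (unstack(F, D)): towers=[A/E/C/D; B] holding=F
step 3 (stack(F, B)): towers=[A/E/C/D; B/F] holding=-
step 4 (unstack(D, C)): towers=[A/E/C; B/F] holding=D
step 5 (unstack(D, A)) [no-op]: towers=[A/E/C; B/F] holding=D
step 6 (putdown(D)): towers=[A/E/C; B/F; D] holding=-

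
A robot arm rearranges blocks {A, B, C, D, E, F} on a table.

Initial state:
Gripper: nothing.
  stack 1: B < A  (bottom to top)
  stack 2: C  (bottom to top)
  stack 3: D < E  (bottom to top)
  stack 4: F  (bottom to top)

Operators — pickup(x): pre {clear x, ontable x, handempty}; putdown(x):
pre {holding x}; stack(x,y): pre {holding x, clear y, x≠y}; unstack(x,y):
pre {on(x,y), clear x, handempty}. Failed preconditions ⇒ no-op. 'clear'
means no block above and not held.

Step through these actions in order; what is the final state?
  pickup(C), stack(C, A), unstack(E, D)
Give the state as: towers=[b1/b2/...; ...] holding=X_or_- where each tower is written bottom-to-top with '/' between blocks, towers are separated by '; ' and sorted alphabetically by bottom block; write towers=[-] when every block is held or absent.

towers=[B/A/C; D; F] holding=E

step 1 (pickup(C)): towers=[B/A; D/E; F] holding=C
step 2 (stack(C, A)): towers=[B/A/C; D/E; F] holding=-
step 3 (unstack(E, D)): towers=[B/A/C; D; F] holding=E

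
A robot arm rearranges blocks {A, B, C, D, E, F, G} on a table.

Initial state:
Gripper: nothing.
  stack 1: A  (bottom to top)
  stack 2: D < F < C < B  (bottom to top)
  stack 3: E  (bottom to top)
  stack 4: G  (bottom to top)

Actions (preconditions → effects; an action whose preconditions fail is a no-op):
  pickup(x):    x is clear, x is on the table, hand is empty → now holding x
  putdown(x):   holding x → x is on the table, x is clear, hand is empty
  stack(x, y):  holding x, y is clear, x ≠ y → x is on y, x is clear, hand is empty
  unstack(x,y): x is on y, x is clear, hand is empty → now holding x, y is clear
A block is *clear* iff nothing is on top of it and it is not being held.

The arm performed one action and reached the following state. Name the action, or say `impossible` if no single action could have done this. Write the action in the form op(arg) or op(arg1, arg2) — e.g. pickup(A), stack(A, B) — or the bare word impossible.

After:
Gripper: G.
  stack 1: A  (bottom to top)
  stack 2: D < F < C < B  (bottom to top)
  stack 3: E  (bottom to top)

target: towers=[A; D/F/C/B; E] holding=G
     unstack(B, C) → towers=[A; D/F/C; E; G] holding=B
         pickup(G) → towers=[A; D/F/C/B; E] holding=G  ← match
         pickup(A) → towers=[D/F/C/B; E; G] holding=A
         pickup(E) → towers=[A; D/F/C/B; G] holding=E

pickup(G)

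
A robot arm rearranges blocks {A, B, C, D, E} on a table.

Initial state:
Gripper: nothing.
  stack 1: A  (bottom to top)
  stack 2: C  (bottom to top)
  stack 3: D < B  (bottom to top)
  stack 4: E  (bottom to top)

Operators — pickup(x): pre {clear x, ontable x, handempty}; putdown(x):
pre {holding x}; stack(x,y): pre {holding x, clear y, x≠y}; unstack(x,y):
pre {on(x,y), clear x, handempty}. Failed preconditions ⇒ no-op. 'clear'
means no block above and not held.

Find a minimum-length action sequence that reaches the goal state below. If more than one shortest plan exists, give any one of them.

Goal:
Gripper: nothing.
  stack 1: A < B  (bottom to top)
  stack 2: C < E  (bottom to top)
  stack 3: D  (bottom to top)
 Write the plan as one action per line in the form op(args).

unstack(B, D)
stack(B, A)
pickup(E)
stack(E, C)

step 1 (unstack(B, D)): towers=[A; C; D; E] holding=B
step 2 (stack(B, A)): towers=[A/B; C; D; E] holding=-
step 3 (pickup(E)): towers=[A/B; C; D] holding=E
step 4 (stack(E, C)): towers=[A/B; C/E; D] holding=-
goal check: towers=[A/B; C/E; D] holding=- — reached (length 4, optimal by BFS)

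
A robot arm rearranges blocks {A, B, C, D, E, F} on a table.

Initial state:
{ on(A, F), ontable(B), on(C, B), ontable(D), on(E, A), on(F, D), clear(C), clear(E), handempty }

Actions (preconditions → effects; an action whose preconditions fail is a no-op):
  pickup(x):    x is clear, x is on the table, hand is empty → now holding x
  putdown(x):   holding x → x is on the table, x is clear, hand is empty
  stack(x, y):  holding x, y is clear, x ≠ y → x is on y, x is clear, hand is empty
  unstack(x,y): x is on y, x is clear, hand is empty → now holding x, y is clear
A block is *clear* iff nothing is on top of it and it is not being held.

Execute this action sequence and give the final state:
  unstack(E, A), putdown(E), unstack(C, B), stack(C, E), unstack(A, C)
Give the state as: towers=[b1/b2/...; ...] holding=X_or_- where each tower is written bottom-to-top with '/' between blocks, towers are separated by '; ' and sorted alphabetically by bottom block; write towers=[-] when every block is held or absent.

step 1 (unstack(E, A)): towers=[B/C; D/F/A] holding=E
step 2 (putdown(E)): towers=[B/C; D/F/A; E] holding=-
step 3 (unstack(C, B)): towers=[B; D/F/A; E] holding=C
step 4 (stack(C, E)): towers=[B; D/F/A; E/C] holding=-
step 5 (unstack(A, C)) [no-op]: towers=[B; D/F/A; E/C] holding=-

towers=[B; D/F/A; E/C] holding=-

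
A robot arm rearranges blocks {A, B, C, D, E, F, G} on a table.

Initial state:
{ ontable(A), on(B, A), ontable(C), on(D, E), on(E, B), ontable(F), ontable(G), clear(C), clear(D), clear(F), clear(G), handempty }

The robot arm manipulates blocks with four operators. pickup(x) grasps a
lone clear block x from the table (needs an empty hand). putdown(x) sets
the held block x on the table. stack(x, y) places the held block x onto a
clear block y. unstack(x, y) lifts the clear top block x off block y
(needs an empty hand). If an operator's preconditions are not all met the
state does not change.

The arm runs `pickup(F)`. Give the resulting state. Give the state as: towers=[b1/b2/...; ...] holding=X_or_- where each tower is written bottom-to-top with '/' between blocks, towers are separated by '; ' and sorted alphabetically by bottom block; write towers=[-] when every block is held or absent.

before: towers=[A/B/E/D; C; F; G] holding=-
pre[pickup(F)]: clear(F) ✓, ontable(F) ✓, handempty ✓
all met → apply pickup(F)
after:  towers=[A/B/E/D; C; G] holding=F

towers=[A/B/E/D; C; G] holding=F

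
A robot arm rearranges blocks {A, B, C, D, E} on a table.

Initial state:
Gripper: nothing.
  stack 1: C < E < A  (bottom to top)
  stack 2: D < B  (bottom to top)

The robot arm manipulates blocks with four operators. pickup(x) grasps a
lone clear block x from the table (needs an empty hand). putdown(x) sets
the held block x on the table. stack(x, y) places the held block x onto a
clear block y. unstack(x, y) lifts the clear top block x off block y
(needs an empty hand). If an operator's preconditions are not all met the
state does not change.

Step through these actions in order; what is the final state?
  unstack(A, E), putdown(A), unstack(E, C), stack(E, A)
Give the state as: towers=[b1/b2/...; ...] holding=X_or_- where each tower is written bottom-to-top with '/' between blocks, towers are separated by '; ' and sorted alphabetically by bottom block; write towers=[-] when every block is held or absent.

towers=[A/E; C; D/B] holding=-

step 1 (unstack(A, E)): towers=[C/E; D/B] holding=A
step 2 (putdown(A)): towers=[A; C/E; D/B] holding=-
step 3 (unstack(E, C)): towers=[A; C; D/B] holding=E
step 4 (stack(E, A)): towers=[A/E; C; D/B] holding=-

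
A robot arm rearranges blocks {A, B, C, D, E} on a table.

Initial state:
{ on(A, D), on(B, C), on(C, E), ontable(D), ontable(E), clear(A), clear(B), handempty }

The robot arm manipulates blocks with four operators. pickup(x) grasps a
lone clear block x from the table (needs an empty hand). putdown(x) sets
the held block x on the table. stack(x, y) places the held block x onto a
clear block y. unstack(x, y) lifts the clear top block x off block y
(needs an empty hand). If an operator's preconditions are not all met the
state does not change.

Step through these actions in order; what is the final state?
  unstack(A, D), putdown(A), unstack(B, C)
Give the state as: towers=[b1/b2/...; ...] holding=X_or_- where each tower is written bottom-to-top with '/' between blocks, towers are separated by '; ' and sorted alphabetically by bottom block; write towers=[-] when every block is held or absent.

towers=[A; D; E/C] holding=B

step 1 (unstack(A, D)): towers=[D; E/C/B] holding=A
step 2 (putdown(A)): towers=[A; D; E/C/B] holding=-
step 3 (unstack(B, C)): towers=[A; D; E/C] holding=B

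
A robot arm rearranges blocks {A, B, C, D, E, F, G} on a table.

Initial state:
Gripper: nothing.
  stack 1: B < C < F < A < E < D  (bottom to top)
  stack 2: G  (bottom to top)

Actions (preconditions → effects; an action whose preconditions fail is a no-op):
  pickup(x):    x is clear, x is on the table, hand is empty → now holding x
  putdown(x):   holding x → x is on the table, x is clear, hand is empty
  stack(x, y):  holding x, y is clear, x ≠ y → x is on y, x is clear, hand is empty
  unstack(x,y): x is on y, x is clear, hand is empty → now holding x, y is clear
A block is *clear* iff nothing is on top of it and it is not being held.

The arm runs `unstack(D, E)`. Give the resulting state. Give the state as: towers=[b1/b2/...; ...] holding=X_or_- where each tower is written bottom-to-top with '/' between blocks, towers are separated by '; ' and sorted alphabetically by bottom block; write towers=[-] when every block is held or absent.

before: towers=[B/C/F/A/E/D; G] holding=-
pre[unstack(D, E)]: on(D,E) yes, clear(D) yes, handempty yes
all met → apply unstack(D, E)
after:  towers=[B/C/F/A/E; G] holding=D

towers=[B/C/F/A/E; G] holding=D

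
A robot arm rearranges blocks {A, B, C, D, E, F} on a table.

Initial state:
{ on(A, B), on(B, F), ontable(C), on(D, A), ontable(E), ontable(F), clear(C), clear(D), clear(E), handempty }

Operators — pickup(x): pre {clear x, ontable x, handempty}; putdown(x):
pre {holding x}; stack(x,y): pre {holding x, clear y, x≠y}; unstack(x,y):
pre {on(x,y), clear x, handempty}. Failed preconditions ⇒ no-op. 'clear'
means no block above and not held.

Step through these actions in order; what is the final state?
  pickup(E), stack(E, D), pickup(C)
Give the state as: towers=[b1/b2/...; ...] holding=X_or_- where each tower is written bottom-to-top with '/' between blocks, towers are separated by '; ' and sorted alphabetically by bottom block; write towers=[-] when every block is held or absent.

step 1 (pickup(E)): towers=[C; F/B/A/D] holding=E
step 2 (stack(E, D)): towers=[C; F/B/A/D/E] holding=-
step 3 (pickup(C)): towers=[F/B/A/D/E] holding=C

towers=[F/B/A/D/E] holding=C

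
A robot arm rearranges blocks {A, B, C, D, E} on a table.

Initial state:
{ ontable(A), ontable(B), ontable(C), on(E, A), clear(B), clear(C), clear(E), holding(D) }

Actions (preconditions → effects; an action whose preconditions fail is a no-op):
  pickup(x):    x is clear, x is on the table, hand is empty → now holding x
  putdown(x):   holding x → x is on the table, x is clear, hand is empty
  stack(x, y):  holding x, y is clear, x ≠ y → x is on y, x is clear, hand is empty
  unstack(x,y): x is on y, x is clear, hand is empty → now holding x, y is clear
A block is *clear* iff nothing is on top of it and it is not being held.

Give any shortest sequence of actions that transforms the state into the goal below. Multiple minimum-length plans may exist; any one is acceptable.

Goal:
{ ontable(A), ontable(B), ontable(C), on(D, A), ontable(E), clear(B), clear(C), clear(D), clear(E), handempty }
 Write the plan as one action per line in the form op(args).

step 1 (putdown(D)): towers=[A/E; B; C; D] holding=-
step 2 (unstack(E, A)): towers=[A; B; C; D] holding=E
step 3 (putdown(E)): towers=[A; B; C; D; E] holding=-
step 4 (pickup(D)): towers=[A; B; C; E] holding=D
step 5 (stack(D, A)): towers=[A/D; B; C; E] holding=-
goal check: towers=[A/D; B; C; E] holding=- — reached (length 5, optimal by BFS)

putdown(D)
unstack(E, A)
putdown(E)
pickup(D)
stack(D, A)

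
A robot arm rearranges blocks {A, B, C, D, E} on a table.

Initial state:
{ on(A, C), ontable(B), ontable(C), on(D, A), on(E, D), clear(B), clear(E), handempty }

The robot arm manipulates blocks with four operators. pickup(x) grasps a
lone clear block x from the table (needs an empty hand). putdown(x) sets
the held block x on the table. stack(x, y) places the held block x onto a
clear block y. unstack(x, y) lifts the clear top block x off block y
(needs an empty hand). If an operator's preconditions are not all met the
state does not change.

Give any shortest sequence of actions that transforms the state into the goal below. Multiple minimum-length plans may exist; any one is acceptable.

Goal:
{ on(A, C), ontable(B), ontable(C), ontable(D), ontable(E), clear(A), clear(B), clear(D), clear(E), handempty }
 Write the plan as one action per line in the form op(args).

step 1 (unstack(E, D)): towers=[B; C/A/D] holding=E
step 2 (putdown(E)): towers=[B; C/A/D; E] holding=-
step 3 (unstack(D, A)): towers=[B; C/A; E] holding=D
step 4 (putdown(D)): towers=[B; C/A; D; E] holding=-
goal check: towers=[B; C/A; D; E] holding=- — reached (length 4, optimal by BFS)

unstack(E, D)
putdown(E)
unstack(D, A)
putdown(D)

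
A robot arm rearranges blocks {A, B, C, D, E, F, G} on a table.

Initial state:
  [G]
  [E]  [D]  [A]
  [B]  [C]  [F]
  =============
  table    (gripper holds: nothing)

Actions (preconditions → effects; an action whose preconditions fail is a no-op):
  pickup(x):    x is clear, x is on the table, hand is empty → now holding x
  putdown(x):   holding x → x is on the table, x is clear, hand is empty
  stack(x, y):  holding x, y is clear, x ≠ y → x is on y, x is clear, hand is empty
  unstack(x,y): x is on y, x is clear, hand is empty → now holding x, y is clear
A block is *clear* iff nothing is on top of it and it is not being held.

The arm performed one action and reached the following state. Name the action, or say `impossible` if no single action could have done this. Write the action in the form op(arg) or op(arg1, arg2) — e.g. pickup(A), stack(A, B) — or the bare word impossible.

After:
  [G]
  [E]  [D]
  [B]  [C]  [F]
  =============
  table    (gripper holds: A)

target: towers=[B/E/G; C/D; F] holding=A
     unstack(G, E) → towers=[B/E; C/D; F/A] holding=G
     unstack(D, C) → towers=[B/E/G; C; F/A] holding=D
     unstack(A, F) → towers=[B/E/G; C/D; F] holding=A  ← match

unstack(A, F)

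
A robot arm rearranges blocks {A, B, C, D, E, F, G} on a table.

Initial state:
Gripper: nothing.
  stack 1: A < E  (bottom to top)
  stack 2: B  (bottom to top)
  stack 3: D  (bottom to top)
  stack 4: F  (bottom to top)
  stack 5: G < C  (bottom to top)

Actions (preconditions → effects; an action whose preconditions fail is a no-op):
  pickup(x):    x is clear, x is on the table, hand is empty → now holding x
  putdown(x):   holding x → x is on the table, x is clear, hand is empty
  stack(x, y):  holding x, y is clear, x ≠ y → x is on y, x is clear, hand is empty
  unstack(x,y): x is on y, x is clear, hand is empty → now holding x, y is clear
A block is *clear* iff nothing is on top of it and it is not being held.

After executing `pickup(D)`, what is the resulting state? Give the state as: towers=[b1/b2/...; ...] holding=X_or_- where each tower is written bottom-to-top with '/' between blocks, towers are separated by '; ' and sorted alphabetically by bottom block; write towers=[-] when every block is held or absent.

before: towers=[A/E; B; D; F; G/C] holding=-
pre[pickup(D)]: clear(D) ok, ontable(D) ok, handempty ok
all met → apply pickup(D)
after:  towers=[A/E; B; F; G/C] holding=D

towers=[A/E; B; F; G/C] holding=D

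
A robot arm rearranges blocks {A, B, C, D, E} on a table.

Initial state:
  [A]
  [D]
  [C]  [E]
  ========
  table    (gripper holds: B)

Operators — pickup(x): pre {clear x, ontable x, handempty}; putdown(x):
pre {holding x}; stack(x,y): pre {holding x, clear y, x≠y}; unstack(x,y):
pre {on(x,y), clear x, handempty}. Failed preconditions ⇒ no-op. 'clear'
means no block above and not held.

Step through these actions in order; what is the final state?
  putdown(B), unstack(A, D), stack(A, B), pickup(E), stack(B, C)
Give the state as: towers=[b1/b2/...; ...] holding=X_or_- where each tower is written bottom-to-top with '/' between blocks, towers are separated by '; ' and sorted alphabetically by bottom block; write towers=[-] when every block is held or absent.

step 1 (putdown(B)): towers=[B; C/D/A; E] holding=-
step 2 (unstack(A, D)): towers=[B; C/D; E] holding=A
step 3 (stack(A, B)): towers=[B/A; C/D; E] holding=-
step 4 (pickup(E)): towers=[B/A; C/D] holding=E
step 5 (stack(B, C)) [no-op]: towers=[B/A; C/D] holding=E

towers=[B/A; C/D] holding=E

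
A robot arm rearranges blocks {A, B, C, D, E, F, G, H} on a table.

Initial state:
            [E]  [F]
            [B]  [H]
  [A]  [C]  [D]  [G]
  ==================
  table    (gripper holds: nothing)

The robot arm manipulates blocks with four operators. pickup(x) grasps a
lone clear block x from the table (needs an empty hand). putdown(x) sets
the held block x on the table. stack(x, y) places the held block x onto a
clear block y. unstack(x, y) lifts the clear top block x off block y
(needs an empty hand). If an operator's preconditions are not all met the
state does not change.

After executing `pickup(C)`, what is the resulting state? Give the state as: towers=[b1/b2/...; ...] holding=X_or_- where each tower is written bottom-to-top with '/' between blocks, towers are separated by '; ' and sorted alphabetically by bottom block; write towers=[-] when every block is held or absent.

before: towers=[A; C; D/B/E; G/H/F] holding=-
pre[pickup(C)]: clear(C) yes, ontable(C) yes, handempty yes
all met → apply pickup(C)
after:  towers=[A; D/B/E; G/H/F] holding=C

towers=[A; D/B/E; G/H/F] holding=C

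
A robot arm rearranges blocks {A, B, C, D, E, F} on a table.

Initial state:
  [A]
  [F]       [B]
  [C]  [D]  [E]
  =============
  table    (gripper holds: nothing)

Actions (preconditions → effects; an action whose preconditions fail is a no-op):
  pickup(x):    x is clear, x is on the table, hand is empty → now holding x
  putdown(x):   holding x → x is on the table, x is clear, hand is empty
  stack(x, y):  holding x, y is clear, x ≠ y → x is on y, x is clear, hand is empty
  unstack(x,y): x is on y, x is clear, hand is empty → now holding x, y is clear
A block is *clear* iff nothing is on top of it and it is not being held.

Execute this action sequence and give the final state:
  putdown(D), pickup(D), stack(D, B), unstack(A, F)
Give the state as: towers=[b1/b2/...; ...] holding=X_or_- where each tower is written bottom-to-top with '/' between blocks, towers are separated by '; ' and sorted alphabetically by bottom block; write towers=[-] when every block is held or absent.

towers=[C/F; E/B/D] holding=A

step 1 (putdown(D)) [no-op]: towers=[C/F/A; D; E/B] holding=-
step 2 (pickup(D)): towers=[C/F/A; E/B] holding=D
step 3 (stack(D, B)): towers=[C/F/A; E/B/D] holding=-
step 4 (unstack(A, F)): towers=[C/F; E/B/D] holding=A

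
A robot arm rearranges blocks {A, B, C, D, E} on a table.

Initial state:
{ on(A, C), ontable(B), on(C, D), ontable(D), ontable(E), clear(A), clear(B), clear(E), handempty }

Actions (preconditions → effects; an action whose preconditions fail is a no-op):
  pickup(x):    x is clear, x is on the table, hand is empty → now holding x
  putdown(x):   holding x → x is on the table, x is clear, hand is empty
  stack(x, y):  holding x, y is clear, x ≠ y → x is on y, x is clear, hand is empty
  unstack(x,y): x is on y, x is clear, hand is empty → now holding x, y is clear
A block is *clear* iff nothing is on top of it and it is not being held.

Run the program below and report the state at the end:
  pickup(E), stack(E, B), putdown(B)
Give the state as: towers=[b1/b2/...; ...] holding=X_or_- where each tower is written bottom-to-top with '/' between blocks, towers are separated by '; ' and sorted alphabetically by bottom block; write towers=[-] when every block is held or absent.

towers=[B/E; D/C/A] holding=-

step 1 (pickup(E)): towers=[B; D/C/A] holding=E
step 2 (stack(E, B)): towers=[B/E; D/C/A] holding=-
step 3 (putdown(B)) [no-op]: towers=[B/E; D/C/A] holding=-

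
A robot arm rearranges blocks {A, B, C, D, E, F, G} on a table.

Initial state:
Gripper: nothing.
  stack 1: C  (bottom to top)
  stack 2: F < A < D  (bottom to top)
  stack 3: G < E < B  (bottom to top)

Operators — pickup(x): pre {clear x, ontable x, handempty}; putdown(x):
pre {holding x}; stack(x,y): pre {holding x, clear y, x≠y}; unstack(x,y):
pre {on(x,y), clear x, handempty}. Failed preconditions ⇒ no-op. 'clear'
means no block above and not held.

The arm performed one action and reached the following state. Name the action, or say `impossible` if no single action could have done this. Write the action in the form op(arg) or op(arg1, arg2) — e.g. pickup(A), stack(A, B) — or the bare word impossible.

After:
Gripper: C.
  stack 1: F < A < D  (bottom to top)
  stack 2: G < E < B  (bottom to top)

pickup(C)

target: towers=[F/A/D; G/E/B] holding=C
     unstack(B, E) → towers=[C; F/A/D; G/E] holding=B
     unstack(D, A) → towers=[C; F/A; G/E/B] holding=D
         pickup(C) → towers=[F/A/D; G/E/B] holding=C  ← match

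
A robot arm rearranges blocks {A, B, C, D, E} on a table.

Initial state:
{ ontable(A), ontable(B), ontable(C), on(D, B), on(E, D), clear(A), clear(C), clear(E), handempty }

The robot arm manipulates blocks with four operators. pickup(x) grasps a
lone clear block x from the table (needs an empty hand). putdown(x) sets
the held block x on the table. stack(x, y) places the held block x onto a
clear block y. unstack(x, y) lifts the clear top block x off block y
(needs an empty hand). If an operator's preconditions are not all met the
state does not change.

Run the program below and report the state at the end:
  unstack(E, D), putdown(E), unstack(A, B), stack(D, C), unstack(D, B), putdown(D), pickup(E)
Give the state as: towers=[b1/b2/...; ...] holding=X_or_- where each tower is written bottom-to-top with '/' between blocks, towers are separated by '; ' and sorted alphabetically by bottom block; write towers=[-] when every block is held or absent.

step 1 (unstack(E, D)): towers=[A; B/D; C] holding=E
step 2 (putdown(E)): towers=[A; B/D; C; E] holding=-
step 3 (unstack(A, B)) [no-op]: towers=[A; B/D; C; E] holding=-
step 4 (stack(D, C)) [no-op]: towers=[A; B/D; C; E] holding=-
step 5 (unstack(D, B)): towers=[A; B; C; E] holding=D
step 6 (putdown(D)): towers=[A; B; C; D; E] holding=-
step 7 (pickup(E)): towers=[A; B; C; D] holding=E

towers=[A; B; C; D] holding=E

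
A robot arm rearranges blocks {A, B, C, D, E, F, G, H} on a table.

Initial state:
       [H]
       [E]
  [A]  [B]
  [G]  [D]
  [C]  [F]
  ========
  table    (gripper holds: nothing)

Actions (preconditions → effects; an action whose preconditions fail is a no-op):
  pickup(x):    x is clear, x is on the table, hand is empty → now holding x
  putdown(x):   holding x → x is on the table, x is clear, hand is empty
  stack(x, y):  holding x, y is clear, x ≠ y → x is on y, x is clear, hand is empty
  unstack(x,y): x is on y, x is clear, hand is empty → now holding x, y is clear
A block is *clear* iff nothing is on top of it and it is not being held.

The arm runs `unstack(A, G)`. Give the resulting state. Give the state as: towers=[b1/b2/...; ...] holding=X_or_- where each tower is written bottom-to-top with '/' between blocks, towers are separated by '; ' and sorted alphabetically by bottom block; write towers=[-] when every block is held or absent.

before: towers=[C/G/A; F/D/B/E/H] holding=-
pre[unstack(A, G)]: on(A,G) ok, clear(A) ok, handempty ok
all met → apply unstack(A, G)
after:  towers=[C/G; F/D/B/E/H] holding=A

towers=[C/G; F/D/B/E/H] holding=A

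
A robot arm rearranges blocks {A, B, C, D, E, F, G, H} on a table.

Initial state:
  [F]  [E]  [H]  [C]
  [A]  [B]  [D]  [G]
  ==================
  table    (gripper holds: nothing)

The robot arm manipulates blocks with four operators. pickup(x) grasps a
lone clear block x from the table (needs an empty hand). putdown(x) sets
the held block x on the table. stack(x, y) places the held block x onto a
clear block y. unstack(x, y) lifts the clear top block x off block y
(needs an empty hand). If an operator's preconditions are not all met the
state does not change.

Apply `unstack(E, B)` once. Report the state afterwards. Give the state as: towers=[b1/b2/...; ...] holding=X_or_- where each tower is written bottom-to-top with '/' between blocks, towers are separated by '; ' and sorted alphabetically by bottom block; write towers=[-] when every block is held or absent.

towers=[A/F; B; D/H; G/C] holding=E

before: towers=[A/F; B/E; D/H; G/C] holding=-
pre[unstack(E, B)]: on(E,B) ok, clear(E) ok, handempty ok
all met → apply unstack(E, B)
after:  towers=[A/F; B; D/H; G/C] holding=E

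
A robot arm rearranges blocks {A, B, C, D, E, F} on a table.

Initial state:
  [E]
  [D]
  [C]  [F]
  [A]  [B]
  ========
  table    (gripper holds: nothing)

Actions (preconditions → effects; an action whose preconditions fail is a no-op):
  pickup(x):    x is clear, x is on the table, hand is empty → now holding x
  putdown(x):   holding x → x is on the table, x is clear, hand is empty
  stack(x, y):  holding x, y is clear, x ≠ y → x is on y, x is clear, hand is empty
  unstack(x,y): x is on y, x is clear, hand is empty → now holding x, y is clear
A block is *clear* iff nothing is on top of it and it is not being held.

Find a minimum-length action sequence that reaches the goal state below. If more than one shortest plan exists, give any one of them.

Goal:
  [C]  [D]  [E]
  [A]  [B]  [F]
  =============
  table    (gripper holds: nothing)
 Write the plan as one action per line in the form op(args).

step 1 (unstack(F, B)): towers=[A/C/D/E; B] holding=F
step 2 (putdown(F)): towers=[A/C/D/E; B; F] holding=-
step 3 (unstack(E, D)): towers=[A/C/D; B; F] holding=E
step 4 (stack(E, F)): towers=[A/C/D; B; F/E] holding=-
step 5 (unstack(D, C)): towers=[A/C; B; F/E] holding=D
step 6 (stack(D, B)): towers=[A/C; B/D; F/E] holding=-
goal check: towers=[A/C; B/D; F/E] holding=- — reached (length 6, optimal by BFS)

unstack(F, B)
putdown(F)
unstack(E, D)
stack(E, F)
unstack(D, C)
stack(D, B)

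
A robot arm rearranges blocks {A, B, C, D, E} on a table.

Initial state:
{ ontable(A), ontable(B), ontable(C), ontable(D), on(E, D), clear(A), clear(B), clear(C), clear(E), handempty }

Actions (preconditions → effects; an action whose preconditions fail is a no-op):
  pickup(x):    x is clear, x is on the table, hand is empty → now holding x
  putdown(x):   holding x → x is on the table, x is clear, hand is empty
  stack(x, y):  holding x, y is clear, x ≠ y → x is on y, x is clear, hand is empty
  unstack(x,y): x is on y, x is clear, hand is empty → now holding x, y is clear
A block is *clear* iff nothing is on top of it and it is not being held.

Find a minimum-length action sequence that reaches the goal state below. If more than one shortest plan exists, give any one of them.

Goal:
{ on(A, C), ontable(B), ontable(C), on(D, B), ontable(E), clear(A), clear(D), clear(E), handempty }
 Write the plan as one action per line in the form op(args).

step 1 (pickup(A)): towers=[B; C; D/E] holding=A
step 2 (stack(A, C)): towers=[B; C/A; D/E] holding=-
step 3 (unstack(E, D)): towers=[B; C/A; D] holding=E
step 4 (putdown(E)): towers=[B; C/A; D; E] holding=-
step 5 (pickup(D)): towers=[B; C/A; E] holding=D
step 6 (stack(D, B)): towers=[B/D; C/A; E] holding=-
goal check: towers=[B/D; C/A; E] holding=- — reached (length 6, optimal by BFS)

pickup(A)
stack(A, C)
unstack(E, D)
putdown(E)
pickup(D)
stack(D, B)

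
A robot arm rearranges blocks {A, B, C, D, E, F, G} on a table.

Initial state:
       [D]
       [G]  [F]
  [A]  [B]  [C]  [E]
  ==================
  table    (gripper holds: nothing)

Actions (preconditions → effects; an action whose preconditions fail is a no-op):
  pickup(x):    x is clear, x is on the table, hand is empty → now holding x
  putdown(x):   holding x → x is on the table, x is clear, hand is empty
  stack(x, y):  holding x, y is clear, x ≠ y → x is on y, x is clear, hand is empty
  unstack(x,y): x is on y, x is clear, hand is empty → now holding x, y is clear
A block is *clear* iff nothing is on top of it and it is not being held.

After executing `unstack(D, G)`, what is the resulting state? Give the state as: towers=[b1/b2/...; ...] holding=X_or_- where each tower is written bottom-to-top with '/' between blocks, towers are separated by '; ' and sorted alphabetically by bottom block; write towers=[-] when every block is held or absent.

towers=[A; B/G; C/F; E] holding=D

before: towers=[A; B/G/D; C/F; E] holding=-
pre[unstack(D, G)]: on(D,G) ✓, clear(D) ✓, handempty ✓
all met → apply unstack(D, G)
after:  towers=[A; B/G; C/F; E] holding=D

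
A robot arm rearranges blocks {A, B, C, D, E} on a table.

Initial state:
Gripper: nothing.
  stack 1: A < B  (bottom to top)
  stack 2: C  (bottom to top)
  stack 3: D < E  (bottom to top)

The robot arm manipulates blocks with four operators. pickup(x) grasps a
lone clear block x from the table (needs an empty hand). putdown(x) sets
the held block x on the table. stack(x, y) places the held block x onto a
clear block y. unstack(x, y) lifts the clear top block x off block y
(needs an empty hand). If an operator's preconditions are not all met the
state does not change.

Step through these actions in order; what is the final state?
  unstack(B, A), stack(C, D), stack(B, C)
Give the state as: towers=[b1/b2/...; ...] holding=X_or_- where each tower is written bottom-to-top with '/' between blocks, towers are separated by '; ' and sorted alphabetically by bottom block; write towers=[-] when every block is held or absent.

step 1 (unstack(B, A)): towers=[A; C; D/E] holding=B
step 2 (stack(C, D)) [no-op]: towers=[A; C; D/E] holding=B
step 3 (stack(B, C)): towers=[A; C/B; D/E] holding=-

towers=[A; C/B; D/E] holding=-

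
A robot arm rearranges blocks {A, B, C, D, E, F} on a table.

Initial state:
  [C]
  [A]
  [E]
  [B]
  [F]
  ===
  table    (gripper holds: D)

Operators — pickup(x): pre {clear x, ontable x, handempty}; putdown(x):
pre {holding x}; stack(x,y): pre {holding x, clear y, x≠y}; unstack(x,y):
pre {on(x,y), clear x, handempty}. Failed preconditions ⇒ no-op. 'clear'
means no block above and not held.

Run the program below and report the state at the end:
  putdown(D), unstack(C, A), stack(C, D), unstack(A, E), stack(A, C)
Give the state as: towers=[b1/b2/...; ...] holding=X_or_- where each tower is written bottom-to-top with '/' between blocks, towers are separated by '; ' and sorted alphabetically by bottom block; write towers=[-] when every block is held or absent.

towers=[D/C/A; F/B/E] holding=-

step 1 (putdown(D)): towers=[D; F/B/E/A/C] holding=-
step 2 (unstack(C, A)): towers=[D; F/B/E/A] holding=C
step 3 (stack(C, D)): towers=[D/C; F/B/E/A] holding=-
step 4 (unstack(A, E)): towers=[D/C; F/B/E] holding=A
step 5 (stack(A, C)): towers=[D/C/A; F/B/E] holding=-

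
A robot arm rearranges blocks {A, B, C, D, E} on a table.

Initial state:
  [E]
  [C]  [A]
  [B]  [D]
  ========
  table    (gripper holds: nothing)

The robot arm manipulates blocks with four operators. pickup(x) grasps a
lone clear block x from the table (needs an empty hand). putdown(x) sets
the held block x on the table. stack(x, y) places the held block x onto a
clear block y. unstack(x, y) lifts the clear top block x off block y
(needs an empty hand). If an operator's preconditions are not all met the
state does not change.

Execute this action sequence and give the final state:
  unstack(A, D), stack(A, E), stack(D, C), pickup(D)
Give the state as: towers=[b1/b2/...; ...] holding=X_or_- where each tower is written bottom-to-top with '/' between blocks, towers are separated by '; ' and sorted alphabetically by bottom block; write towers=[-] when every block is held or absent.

towers=[B/C/E/A] holding=D

step 1 (unstack(A, D)): towers=[B/C/E; D] holding=A
step 2 (stack(A, E)): towers=[B/C/E/A; D] holding=-
step 3 (stack(D, C)) [no-op]: towers=[B/C/E/A; D] holding=-
step 4 (pickup(D)): towers=[B/C/E/A] holding=D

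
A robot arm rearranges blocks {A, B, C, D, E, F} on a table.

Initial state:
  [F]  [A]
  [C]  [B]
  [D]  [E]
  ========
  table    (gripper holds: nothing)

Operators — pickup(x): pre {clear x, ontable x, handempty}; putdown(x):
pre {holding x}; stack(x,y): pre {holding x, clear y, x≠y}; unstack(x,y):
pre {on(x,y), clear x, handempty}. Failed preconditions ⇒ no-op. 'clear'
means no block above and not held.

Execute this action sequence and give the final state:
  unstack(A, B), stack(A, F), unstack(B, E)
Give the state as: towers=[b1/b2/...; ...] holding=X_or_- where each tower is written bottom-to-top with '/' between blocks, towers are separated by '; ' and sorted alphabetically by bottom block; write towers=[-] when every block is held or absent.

step 1 (unstack(A, B)): towers=[D/C/F; E/B] holding=A
step 2 (stack(A, F)): towers=[D/C/F/A; E/B] holding=-
step 3 (unstack(B, E)): towers=[D/C/F/A; E] holding=B

towers=[D/C/F/A; E] holding=B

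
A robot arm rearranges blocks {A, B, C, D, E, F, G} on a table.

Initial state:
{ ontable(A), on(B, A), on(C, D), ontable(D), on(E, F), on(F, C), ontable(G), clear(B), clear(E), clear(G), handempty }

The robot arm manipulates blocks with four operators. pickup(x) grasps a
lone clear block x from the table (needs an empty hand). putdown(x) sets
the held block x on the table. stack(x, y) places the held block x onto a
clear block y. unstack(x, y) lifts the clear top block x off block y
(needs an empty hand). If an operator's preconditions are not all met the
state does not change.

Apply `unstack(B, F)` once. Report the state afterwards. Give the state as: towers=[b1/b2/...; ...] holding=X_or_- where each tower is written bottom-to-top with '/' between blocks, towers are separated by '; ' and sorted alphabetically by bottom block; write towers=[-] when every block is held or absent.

before: towers=[A/B; D/C/F/E; G] holding=-
pre[unstack(B, F)]: on(B,F) fail, clear(B) ok, handempty ok
on(B,F) unmet → unstack(B, F) is a no-op
after:  towers=[A/B; D/C/F/E; G] holding=-

towers=[A/B; D/C/F/E; G] holding=-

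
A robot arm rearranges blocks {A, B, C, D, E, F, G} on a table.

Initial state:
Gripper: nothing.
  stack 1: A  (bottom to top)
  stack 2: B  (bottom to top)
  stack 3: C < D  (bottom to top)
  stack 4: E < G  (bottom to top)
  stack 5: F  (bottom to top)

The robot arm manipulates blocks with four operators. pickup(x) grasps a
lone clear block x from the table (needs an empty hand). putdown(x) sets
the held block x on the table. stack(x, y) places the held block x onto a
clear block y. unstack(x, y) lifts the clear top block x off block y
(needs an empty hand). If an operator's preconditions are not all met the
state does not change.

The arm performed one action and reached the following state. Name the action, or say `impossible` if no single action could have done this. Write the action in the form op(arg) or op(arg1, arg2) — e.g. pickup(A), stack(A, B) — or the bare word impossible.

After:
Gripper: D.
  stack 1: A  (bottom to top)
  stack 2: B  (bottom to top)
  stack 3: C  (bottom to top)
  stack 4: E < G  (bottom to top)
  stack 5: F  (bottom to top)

target: towers=[A; B; C; E/G; F] holding=D
         pickup(B) → towers=[A; C/D; E/G; F] holding=B
         pickup(F) → towers=[A; B; C/D; E/G] holding=F
     unstack(G, E) → towers=[A; B; C/D; E; F] holding=G
     unstack(D, C) → towers=[A; B; C; E/G; F] holding=D  ← match
         pickup(A) → towers=[B; C/D; E/G; F] holding=A

unstack(D, C)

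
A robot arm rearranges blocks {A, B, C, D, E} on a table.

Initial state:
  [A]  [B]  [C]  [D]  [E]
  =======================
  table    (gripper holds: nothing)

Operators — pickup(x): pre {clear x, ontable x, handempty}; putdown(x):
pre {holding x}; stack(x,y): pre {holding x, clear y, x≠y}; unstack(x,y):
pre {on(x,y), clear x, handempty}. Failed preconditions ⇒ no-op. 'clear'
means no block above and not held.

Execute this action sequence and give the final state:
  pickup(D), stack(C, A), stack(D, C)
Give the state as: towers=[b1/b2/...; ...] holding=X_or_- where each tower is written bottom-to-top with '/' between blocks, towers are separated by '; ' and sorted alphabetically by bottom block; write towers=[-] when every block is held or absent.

towers=[A; B; C/D; E] holding=-

step 1 (pickup(D)): towers=[A; B; C; E] holding=D
step 2 (stack(C, A)) [no-op]: towers=[A; B; C; E] holding=D
step 3 (stack(D, C)): towers=[A; B; C/D; E] holding=-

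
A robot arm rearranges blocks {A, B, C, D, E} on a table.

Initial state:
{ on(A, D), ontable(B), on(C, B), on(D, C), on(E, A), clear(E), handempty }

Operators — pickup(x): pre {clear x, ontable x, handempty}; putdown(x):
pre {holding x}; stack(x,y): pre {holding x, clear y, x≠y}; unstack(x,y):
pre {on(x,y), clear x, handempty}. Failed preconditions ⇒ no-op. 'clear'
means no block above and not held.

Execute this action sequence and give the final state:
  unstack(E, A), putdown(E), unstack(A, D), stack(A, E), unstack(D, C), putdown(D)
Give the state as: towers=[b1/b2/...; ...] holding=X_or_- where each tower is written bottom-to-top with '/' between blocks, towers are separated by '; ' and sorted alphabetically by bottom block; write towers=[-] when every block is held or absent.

towers=[B/C; D; E/A] holding=-

step 1 (unstack(E, A)): towers=[B/C/D/A] holding=E
step 2 (putdown(E)): towers=[B/C/D/A; E] holding=-
step 3 (unstack(A, D)): towers=[B/C/D; E] holding=A
step 4 (stack(A, E)): towers=[B/C/D; E/A] holding=-
step 5 (unstack(D, C)): towers=[B/C; E/A] holding=D
step 6 (putdown(D)): towers=[B/C; D; E/A] holding=-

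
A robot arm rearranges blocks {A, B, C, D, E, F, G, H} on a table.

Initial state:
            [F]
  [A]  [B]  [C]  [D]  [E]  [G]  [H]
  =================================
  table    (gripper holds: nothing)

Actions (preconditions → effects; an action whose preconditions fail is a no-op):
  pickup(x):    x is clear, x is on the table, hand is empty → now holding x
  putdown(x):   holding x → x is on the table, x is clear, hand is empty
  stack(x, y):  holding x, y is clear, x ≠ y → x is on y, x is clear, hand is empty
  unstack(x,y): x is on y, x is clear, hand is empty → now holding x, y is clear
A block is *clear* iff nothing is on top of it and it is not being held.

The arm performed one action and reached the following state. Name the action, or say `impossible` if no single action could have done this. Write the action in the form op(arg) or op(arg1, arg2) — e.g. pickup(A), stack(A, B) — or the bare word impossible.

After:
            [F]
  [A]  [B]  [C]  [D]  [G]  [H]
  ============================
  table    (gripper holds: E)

pickup(E)

target: towers=[A; B; C/F; D; G; H] holding=E
         pickup(G) → towers=[A; B; C/F; D; E; H] holding=G
         pickup(A) → towers=[B; C/F; D; E; G; H] holding=A
         pickup(E) → towers=[A; B; C/F; D; G; H] holding=E  ← match
         pickup(H) → towers=[A; B; C/F; D; E; G] holding=H
         pickup(B) → towers=[A; C/F; D; E; G; H] holding=B
     unstack(F, C) → towers=[A; B; C; D; E; G; H] holding=F
         pickup(D) → towers=[A; B; C/F; E; G; H] holding=D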